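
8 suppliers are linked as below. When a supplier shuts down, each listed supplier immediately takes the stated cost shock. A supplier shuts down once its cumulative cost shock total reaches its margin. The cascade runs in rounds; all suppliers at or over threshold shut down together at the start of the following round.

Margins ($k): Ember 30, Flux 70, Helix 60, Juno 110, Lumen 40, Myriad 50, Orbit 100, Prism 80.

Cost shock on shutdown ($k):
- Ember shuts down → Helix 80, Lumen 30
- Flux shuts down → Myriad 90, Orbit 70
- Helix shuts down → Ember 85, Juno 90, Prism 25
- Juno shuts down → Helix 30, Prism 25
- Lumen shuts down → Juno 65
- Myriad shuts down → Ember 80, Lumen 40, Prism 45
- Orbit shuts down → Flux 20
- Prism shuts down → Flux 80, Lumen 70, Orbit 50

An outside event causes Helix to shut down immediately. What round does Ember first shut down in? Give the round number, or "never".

2

Round 1 — Helix shuts down (initial).
  Ember: +85 → 85 ≥ 30
  Juno: +90 → 90 < 110
  Prism: +25 → 25 < 80
Round 2 — Ember shuts down.
  Lumen: +30 → 30 < 40
No further shutdowns.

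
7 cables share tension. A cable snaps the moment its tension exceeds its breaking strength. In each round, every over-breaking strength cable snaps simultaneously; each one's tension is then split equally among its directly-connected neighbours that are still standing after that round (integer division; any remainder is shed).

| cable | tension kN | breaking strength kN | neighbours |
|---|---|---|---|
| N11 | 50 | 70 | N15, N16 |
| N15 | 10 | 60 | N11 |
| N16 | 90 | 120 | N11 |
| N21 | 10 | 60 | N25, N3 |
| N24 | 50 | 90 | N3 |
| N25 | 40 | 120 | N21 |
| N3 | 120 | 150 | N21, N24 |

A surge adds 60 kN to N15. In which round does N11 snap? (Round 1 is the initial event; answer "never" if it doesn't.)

Round 1 — N15 at 70 > 60. N15 snaps.
  N15 sheds 70 kN to N11: 70 each.
    N11: 50+70 = 120 > 70
Round 2 — N11 snaps.
  N11 sheds 120 kN to N16: 120 each.
    N16: 90+120 = 210 > 120
Round 3 — N16 snaps.
  N16 sheds 210 kN: no online neighbours, lost.
No further breaks.

2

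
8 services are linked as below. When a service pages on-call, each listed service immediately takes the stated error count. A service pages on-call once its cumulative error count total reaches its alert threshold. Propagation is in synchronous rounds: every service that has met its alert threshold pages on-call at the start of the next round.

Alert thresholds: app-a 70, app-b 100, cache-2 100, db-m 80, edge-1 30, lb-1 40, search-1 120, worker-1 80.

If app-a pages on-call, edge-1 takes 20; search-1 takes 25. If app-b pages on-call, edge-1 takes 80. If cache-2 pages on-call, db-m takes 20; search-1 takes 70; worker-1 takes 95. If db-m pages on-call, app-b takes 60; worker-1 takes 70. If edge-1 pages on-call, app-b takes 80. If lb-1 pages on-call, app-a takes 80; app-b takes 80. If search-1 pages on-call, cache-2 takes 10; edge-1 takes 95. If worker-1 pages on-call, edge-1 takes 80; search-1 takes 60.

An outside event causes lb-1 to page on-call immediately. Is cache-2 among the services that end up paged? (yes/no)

no

Round 1 — lb-1 pages on-call (initial).
  app-a: +80 → 80 ≥ 70
  app-b: +80 → 80 < 100
Round 2 — app-a pages on-call.
  edge-1: +20 → 20 < 30
  search-1: +25 → 25 < 120
No further pages.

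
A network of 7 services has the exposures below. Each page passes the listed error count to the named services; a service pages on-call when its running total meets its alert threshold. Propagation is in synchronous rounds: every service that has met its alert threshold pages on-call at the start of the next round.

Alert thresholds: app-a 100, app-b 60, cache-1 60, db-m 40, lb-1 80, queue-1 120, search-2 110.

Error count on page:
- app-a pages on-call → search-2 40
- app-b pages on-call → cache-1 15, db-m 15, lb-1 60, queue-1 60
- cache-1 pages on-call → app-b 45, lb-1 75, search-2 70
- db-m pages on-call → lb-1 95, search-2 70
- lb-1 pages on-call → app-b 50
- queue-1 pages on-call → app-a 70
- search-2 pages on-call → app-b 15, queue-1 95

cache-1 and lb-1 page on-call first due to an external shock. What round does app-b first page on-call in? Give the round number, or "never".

Round 1 — cache-1, lb-1 page on-call (initial).
  app-b: +45+50 → 95 ≥ 60
  search-2: +70 → 70 < 110
Round 2 — app-b pages on-call.
  db-m: +15 → 15 < 40
  queue-1: +60 → 60 < 120
No further pages.

2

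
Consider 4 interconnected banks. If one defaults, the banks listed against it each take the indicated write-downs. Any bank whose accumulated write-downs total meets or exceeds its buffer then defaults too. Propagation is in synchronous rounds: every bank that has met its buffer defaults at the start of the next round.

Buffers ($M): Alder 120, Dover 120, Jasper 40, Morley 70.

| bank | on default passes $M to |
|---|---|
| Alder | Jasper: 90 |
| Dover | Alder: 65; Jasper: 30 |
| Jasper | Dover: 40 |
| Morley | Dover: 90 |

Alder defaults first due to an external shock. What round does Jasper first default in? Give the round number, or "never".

2

Round 1 — Alder defaults (initial).
  Jasper: +90 → 90 ≥ 40
Round 2 — Jasper defaults.
  Dover: +40 → 40 < 120
No further defaults.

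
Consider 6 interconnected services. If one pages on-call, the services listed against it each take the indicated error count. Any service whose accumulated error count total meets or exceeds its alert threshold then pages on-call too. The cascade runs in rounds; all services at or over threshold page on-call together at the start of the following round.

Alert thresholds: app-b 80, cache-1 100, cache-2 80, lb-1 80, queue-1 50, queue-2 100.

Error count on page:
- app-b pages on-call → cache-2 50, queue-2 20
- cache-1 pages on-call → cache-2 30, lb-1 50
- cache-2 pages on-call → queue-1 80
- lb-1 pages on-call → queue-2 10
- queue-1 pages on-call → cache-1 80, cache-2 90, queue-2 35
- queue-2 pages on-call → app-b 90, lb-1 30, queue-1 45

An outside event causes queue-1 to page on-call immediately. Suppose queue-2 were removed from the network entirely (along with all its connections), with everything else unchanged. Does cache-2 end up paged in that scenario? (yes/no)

yes

With queue-2 removed:
Round 1 — queue-1 pages on-call (initial).
  cache-1: +80 → 80 < 100
  cache-2: +90 → 90 ≥ 80
Round 2 — cache-2 pages on-call.
No further pages.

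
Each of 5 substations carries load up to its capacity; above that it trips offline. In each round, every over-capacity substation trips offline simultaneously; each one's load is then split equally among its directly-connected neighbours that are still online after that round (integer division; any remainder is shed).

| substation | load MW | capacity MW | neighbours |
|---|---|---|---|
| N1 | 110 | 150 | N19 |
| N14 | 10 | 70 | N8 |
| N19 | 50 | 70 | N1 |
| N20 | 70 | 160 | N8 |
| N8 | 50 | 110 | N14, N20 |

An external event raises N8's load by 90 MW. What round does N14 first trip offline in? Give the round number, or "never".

2

Round 1 — N8 at 140 > 110. N8 trips offline.
  N8 sheds 140 MW to N14, N20: 70 each.
    N14: 10+70 = 80 > 70
    N20: 70+70 = 140 ≤ 160
Round 2 — N14 trips offline.
  N14 sheds 80 MW: no online neighbours, lost.
No further trips.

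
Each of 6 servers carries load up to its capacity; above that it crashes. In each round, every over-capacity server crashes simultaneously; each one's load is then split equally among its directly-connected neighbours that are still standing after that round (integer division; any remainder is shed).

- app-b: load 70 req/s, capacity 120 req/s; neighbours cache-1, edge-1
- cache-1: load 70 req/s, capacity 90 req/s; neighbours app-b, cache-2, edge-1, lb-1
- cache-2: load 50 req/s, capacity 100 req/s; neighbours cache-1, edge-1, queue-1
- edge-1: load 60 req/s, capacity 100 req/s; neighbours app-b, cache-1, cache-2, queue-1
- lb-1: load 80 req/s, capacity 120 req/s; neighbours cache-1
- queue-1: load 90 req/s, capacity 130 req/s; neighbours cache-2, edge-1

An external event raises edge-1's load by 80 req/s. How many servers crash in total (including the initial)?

Round 1 — edge-1 at 140 > 100. edge-1 crashes.
  edge-1 sheds 140 req/s to app-b, cache-1, cache-2, queue-1: 35 each.
    app-b: 70+35 = 105 ≤ 120
    cache-1: 70+35 = 105 > 90
    cache-2: 50+35 = 85 ≤ 100
    queue-1: 90+35 = 125 ≤ 130
Round 2 — cache-1 crashes.
  cache-1 sheds 105 req/s to app-b, cache-2, lb-1: 35 each.
    app-b: 105+35 = 140 > 120
    cache-2: 85+35 = 120 > 100
    lb-1: 80+35 = 115 ≤ 120
Round 3 — app-b, cache-2 crash.
  app-b sheds 140 req/s: no online neighbours, lost.
  cache-2 sheds 120 req/s to queue-1: 120 each.
    queue-1: 125+120 = 245 > 130
Round 4 — queue-1 crashes.
  queue-1 sheds 245 req/s: no online neighbours, lost.
No further crashes.

5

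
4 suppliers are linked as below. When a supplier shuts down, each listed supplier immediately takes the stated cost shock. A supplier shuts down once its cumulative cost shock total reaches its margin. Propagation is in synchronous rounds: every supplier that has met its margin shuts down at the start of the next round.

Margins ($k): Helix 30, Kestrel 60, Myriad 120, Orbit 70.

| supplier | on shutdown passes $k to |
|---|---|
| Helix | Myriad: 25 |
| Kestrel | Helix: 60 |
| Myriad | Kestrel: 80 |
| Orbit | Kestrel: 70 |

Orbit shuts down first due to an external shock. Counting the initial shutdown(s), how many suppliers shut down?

Round 1 — Orbit shuts down (initial).
  Kestrel: +70 → 70 ≥ 60
Round 2 — Kestrel shuts down.
  Helix: +60 → 60 ≥ 30
Round 3 — Helix shuts down.
  Myriad: +25 → 25 < 120
No further shutdowns.

3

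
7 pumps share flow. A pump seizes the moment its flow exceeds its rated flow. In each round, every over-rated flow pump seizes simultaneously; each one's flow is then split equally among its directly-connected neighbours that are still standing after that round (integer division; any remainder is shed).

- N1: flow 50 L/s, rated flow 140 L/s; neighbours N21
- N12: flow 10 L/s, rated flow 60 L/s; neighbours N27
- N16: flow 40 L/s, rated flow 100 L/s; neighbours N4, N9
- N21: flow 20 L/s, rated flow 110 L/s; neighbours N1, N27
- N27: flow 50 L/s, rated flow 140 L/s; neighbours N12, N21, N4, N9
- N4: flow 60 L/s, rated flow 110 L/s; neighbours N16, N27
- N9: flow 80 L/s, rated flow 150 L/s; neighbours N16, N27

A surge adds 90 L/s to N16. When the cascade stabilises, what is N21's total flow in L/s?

78

Round 1 — N16 at 130 > 100. N16 seizes.
  N16 sheds 130 L/s to N4, N9: 65 each.
    N4: 60+65 = 125 > 110
    N9: 80+65 = 145 ≤ 150
Round 2 — N4 seizes.
  N4 sheds 125 L/s to N27: 125 each.
    N27: 50+125 = 175 > 140
Round 3 — N27 seizes.
  N27 sheds 175 L/s to N12, N21, N9: 58 each (1 lost).
    N12: 10+58 = 68 > 60
    N21: 20+58 = 78 ≤ 110
    N9: 145+58 = 203 > 150
Round 4 — N12, N9 seize.
  N12 sheds 68 L/s: no online neighbours, lost.
  N9 sheds 203 L/s: no online neighbours, lost.
No further seizures.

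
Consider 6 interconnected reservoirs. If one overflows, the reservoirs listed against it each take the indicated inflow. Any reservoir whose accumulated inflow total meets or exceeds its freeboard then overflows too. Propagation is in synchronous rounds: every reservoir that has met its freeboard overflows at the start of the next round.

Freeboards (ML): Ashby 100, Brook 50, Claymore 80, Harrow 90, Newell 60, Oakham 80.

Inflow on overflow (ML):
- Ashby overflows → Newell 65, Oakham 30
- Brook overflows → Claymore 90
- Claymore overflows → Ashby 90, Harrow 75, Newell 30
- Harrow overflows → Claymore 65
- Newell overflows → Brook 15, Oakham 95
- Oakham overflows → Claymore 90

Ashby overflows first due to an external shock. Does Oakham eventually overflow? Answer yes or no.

Round 1 — Ashby overflows (initial).
  Newell: +65 → 65 ≥ 60
  Oakham: +30 → 30 < 80
Round 2 — Newell overflows.
  Brook: +15 → 15 < 50
  Oakham: +95 → 125 ≥ 80
Round 3 — Oakham overflows.
  Claymore: +90 → 90 ≥ 80
Round 4 — Claymore overflows.
  Harrow: +75 → 75 < 90
No further overflows.

yes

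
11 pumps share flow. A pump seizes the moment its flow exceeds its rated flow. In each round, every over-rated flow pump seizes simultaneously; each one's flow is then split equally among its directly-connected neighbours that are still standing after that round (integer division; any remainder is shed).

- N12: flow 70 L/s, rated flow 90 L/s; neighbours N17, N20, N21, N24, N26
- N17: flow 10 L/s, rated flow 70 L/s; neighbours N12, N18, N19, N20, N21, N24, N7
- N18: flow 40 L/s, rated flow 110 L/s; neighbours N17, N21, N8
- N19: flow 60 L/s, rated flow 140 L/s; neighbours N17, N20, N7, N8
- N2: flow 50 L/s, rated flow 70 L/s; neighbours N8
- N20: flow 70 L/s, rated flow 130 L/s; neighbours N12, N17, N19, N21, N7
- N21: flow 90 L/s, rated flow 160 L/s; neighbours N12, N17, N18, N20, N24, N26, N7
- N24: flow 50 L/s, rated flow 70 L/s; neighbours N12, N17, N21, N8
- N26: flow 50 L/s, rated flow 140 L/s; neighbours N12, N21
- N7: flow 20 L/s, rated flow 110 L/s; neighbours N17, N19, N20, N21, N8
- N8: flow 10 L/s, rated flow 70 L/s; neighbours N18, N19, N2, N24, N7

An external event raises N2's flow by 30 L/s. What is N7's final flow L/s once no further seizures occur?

Round 1 — N2 at 80 > 70. N2 seizes.
  N2 sheds 80 L/s to N8: 80 each.
    N8: 10+80 = 90 > 70
Round 2 — N8 seizes.
  N8 sheds 90 L/s to N18, N19, N24, N7: 22 each (2 lost).
    N18: 40+22 = 62 ≤ 110
    N19: 60+22 = 82 ≤ 140
    N24: 50+22 = 72 > 70
    N7: 20+22 = 42 ≤ 110
Round 3 — N24 seizes.
  N24 sheds 72 L/s to N12, N17, N21: 24 each.
    N12: 70+24 = 94 > 90
    N17: 10+24 = 34 ≤ 70
    N21: 90+24 = 114 ≤ 160
Round 4 — N12 seizes.
  N12 sheds 94 L/s to N17, N20, N21, N26: 23 each (2 lost).
    N17: 34+23 = 57 ≤ 70
    N20: 70+23 = 93 ≤ 130
    N21: 114+23 = 137 ≤ 160
    N26: 50+23 = 73 ≤ 140
No further seizures.

42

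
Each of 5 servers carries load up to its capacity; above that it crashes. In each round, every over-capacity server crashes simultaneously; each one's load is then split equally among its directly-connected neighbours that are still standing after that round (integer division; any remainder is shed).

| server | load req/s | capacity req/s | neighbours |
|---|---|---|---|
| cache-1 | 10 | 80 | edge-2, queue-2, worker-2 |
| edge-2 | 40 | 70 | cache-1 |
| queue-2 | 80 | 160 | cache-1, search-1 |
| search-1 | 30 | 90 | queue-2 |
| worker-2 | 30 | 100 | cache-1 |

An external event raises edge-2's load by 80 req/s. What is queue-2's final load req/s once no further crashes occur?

Round 1 — edge-2 at 120 > 70. edge-2 crashes.
  edge-2 sheds 120 req/s to cache-1: 120 each.
    cache-1: 10+120 = 130 > 80
Round 2 — cache-1 crashes.
  cache-1 sheds 130 req/s to queue-2, worker-2: 65 each.
    queue-2: 80+65 = 145 ≤ 160
    worker-2: 30+65 = 95 ≤ 100
No further crashes.

145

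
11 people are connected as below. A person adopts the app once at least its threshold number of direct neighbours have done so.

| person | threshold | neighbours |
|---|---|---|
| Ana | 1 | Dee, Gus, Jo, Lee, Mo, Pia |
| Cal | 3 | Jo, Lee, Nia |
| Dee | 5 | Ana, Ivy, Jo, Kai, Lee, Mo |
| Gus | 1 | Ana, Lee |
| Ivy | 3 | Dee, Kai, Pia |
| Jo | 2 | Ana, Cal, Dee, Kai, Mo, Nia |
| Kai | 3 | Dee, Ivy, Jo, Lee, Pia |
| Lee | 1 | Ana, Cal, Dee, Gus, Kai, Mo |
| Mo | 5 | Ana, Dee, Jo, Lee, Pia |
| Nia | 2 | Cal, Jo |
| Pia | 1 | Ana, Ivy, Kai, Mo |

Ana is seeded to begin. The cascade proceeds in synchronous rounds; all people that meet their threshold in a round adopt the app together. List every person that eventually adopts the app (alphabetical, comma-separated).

Round 1 — Ana adopts the app (initial).
Round 2 — checking thresholds:
  Dee: 1 of 6 neighbours < 5, not yet.
  Gus: 1 of 2 neighbours ≥ 1, adopts the app.
  Jo: 1 of 6 neighbours < 2, not yet.
  Lee: 1 of 6 neighbours ≥ 1, adopts the app.
  Mo: 1 of 5 neighbours < 5, not yet.
  Pia: 1 of 4 neighbours ≥ 1, adopts the app.
Round 3 — no new adoptions; cascade stops.

Ana, Gus, Lee, Pia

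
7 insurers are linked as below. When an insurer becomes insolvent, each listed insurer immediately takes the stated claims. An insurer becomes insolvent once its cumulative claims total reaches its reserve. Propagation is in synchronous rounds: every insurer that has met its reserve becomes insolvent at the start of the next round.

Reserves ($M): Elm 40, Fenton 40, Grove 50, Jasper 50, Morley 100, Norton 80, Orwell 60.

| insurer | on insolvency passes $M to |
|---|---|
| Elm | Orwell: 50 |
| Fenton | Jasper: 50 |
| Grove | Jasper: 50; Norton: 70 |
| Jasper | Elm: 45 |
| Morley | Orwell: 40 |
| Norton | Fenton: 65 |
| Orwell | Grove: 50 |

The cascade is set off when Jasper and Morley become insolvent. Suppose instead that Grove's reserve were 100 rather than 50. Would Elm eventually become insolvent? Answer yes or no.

With Grove's reserve at 100:
Round 1 — Jasper, Morley become insolvent (initial).
  Elm: +45 → 45 ≥ 40
  Orwell: +40 → 40 < 60
Round 2 — Elm becomes insolvent.
  Orwell: +50 → 90 ≥ 60
Round 3 — Orwell becomes insolvent.
  Grove: +50 → 50 < 100
No further insolvencies.

yes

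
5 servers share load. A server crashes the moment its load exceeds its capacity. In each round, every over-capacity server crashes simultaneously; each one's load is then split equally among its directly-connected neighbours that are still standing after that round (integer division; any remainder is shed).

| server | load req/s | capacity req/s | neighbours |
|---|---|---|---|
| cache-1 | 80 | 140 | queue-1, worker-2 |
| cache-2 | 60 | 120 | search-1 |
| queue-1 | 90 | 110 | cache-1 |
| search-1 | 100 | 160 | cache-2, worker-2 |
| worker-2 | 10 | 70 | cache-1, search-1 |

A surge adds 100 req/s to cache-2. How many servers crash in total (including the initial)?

5

Round 1 — cache-2 at 160 > 120. cache-2 crashes.
  cache-2 sheds 160 req/s to search-1: 160 each.
    search-1: 100+160 = 260 > 160
Round 2 — search-1 crashes.
  search-1 sheds 260 req/s to worker-2: 260 each.
    worker-2: 10+260 = 270 > 70
Round 3 — worker-2 crashes.
  worker-2 sheds 270 req/s to cache-1: 270 each.
    cache-1: 80+270 = 350 > 140
Round 4 — cache-1 crashes.
  cache-1 sheds 350 req/s to queue-1: 350 each.
    queue-1: 90+350 = 440 > 110
Round 5 — queue-1 crashes.
  queue-1 sheds 440 req/s: no online neighbours, lost.
No further crashes.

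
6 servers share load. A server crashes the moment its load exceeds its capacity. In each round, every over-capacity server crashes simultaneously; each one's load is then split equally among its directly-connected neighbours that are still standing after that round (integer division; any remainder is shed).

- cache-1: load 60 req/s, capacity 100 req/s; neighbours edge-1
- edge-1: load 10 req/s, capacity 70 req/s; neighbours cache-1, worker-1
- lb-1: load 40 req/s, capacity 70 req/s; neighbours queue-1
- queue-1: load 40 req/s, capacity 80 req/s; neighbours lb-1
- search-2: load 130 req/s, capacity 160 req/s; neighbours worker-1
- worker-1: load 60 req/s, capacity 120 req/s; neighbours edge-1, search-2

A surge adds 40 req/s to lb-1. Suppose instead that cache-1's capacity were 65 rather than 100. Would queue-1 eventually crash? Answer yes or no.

With cache-1's capacity at 65:
Round 1 — lb-1 at 80 > 70. lb-1 crashes.
  lb-1 sheds 80 req/s to queue-1: 80 each.
    queue-1: 40+80 = 120 > 80
Round 2 — queue-1 crashes.
  queue-1 sheds 120 req/s: no online neighbours, lost.
No further crashes.

yes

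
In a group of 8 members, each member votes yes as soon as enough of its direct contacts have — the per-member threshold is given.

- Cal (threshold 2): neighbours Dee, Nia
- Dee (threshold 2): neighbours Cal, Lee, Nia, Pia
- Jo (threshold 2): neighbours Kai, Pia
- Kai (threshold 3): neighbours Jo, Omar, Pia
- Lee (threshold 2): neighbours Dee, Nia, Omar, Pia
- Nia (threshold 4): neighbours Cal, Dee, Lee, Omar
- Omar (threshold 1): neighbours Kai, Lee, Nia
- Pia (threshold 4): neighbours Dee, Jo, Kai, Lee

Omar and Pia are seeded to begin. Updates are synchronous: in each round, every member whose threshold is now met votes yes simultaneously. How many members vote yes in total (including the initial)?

Round 1 — Omar, Pia vote yes (initial).
Round 2 — checking thresholds:
  Dee: 1 of 4 neighbours < 2, below threshold.
  Jo: 1 of 2 neighbours < 2, below threshold.
  Kai: 2 of 3 neighbours < 3, below threshold.
  Lee: 2 of 4 neighbours ≥ 2, votes yes.
  Nia: 1 of 4 neighbours < 4, below threshold.
Round 3 — checking thresholds:
  Dee: 2 of 4 neighbours ≥ 2, votes yes.
  Jo: 1 of 2 neighbours < 2, below threshold.
  Kai: 2 of 3 neighbours < 3, below threshold.
  Nia: 2 of 4 neighbours < 4, below threshold.
Round 4 — no new yes votes; cascade stops.

4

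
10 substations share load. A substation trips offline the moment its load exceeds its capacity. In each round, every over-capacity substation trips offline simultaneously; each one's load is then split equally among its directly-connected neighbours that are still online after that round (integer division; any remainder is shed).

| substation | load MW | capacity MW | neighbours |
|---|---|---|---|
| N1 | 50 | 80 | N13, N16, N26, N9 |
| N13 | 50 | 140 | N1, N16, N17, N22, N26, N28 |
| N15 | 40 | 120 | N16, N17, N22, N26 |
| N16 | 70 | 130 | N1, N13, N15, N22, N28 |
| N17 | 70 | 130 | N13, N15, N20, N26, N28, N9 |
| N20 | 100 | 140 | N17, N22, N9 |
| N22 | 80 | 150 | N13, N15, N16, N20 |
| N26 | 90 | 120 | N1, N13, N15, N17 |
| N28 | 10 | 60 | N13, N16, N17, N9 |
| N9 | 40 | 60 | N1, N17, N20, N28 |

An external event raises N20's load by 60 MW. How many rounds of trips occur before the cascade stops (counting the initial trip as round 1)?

6

Round 1 — N20 at 160 > 140. N20 trips offline.
  N20 sheds 160 MW to N17, N22, N9: 53 each (1 lost).
    N17: 70+53 = 123 ≤ 130
    N22: 80+53 = 133 ≤ 150
    N9: 40+53 = 93 > 60
Round 2 — N9 trips offline.
  N9 sheds 93 MW to N1, N17, N28: 31 each.
    N1: 50+31 = 81 > 80
    N17: 123+31 = 154 > 130
    N28: 10+31 = 41 ≤ 60
Round 3 — N1, N17 trip offline.
  N1 sheds 81 MW to N13, N16, N26: 27 each.
    N13: 50+27 = 77 ≤ 140
    N16: 70+27 = 97 ≤ 130
    N26: 90+27 = 117 ≤ 120
  N17 sheds 154 MW to N13, N15, N26, N28: 38 each (2 lost).
    N13: 77+38 = 115 ≤ 140
    N15: 40+38 = 78 ≤ 120
    N26: 117+38 = 155 > 120
    N28: 41+38 = 79 > 60
Round 4 — N26, N28 trip offline.
  N26 sheds 155 MW to N13, N15: 77 each (1 lost).
    N13: 115+77 = 192 > 140
    N15: 78+77 = 155 > 120
  N28 sheds 79 MW to N13, N16: 39 each (1 lost).
    N13: 192+39 = 231 > 140
    N16: 97+39 = 136 > 130
Round 5 — N13, N15, N16 trip offline.
  N13 sheds 231 MW to N22: 231 each.
    N22: 133+231 = 364 > 150
  N15 sheds 155 MW to N22: 155 each.
    N22: 364+155 = 519 > 150
  N16 sheds 136 MW to N22: 136 each.
    N22: 519+136 = 655 > 150
Round 6 — N22 trips offline.
  N22 sheds 655 MW: no online neighbours, lost.
No further trips.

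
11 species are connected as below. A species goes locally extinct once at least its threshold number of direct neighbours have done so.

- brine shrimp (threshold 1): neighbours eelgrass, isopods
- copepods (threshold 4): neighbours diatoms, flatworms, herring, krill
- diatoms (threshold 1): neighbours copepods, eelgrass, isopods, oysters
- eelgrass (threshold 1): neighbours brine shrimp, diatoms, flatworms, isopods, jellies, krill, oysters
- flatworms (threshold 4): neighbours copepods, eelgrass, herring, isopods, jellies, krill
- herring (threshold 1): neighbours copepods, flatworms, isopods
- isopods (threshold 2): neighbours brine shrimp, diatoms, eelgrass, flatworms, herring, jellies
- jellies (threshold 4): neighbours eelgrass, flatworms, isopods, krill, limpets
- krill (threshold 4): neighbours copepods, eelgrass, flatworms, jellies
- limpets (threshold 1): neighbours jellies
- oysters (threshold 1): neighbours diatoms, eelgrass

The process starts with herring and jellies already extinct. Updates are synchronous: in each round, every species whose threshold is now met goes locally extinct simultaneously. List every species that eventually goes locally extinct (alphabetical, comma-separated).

brine shrimp, diatoms, eelgrass, flatworms, herring, isopods, jellies, limpets, oysters

Round 1 — herring, jellies go locally extinct (initial).
Round 2 — checking thresholds:
  copepods: 1 of 4 neighbours < 4, below threshold.
  eelgrass: 1 of 7 neighbours ≥ 1, goes locally extinct.
  flatworms: 2 of 6 neighbours < 4, below threshold.
  isopods: 2 of 6 neighbours ≥ 2, goes locally extinct.
  krill: 1 of 4 neighbours < 4, below threshold.
  limpets: 1 of 1 neighbours ≥ 1, goes locally extinct.
Round 3 — checking thresholds:
  brine shrimp: 2 of 2 neighbours ≥ 1, goes locally extinct.
  copepods: 1 of 4 neighbours < 4, below threshold.
  diatoms: 2 of 4 neighbours ≥ 1, goes locally extinct.
  flatworms: 4 of 6 neighbours ≥ 4, goes locally extinct.
  krill: 2 of 4 neighbours < 4, below threshold.
  oysters: 1 of 2 neighbours ≥ 1, goes locally extinct.
Round 4 — no new extinctions; cascade stops.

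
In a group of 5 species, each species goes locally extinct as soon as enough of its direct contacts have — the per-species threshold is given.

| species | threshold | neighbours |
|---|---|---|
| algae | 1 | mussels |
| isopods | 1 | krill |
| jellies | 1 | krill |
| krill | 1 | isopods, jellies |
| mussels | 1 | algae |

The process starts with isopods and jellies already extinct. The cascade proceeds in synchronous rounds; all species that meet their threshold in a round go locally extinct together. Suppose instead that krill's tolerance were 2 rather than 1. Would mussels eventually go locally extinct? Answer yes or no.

With krill's tolerance at 2:
Round 1 — isopods, jellies go locally extinct (initial).
Round 2 — checking thresholds:
  krill: 2 of 2 neighbours ≥ 2, goes locally extinct.
Round 3 — no new extinctions; cascade stops.

no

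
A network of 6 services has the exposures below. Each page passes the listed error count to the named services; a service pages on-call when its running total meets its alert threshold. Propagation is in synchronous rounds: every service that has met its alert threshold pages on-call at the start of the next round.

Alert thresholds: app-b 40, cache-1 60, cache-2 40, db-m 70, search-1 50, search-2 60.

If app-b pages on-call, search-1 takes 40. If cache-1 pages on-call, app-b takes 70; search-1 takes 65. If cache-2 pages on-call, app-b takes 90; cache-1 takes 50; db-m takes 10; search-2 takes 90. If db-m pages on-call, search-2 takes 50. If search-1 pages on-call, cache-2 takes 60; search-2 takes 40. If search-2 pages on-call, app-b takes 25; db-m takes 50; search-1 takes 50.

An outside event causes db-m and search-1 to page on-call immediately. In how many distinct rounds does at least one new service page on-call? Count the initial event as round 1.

Round 1 — db-m, search-1 page on-call (initial).
  cache-2: +60 → 60 ≥ 40
  search-2: +50+40 → 90 ≥ 60
Round 2 — cache-2, search-2 page on-call.
  app-b: +90+25 → 115 ≥ 40
  cache-1: +50 → 50 < 60
Round 3 — app-b pages on-call.
No further pages.

3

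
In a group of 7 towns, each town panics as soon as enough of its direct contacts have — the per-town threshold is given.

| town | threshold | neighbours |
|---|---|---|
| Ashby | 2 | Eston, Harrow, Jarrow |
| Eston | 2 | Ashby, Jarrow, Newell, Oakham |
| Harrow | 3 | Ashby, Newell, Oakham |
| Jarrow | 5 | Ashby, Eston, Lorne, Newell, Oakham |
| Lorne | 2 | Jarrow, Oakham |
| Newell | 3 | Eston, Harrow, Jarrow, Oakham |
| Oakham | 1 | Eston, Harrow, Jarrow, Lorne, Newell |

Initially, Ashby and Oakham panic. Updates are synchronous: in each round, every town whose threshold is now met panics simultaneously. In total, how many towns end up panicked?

3

Round 1 — Ashby, Oakham panic (initial).
Round 2 — checking thresholds:
  Eston: 2 of 4 neighbours ≥ 2, panics.
  Harrow: 2 of 3 neighbours < 3, holds.
  Jarrow: 2 of 5 neighbours < 5, holds.
  Lorne: 1 of 2 neighbours < 2, holds.
  Newell: 1 of 4 neighbours < 3, holds.
Round 3 — no new panics; cascade stops.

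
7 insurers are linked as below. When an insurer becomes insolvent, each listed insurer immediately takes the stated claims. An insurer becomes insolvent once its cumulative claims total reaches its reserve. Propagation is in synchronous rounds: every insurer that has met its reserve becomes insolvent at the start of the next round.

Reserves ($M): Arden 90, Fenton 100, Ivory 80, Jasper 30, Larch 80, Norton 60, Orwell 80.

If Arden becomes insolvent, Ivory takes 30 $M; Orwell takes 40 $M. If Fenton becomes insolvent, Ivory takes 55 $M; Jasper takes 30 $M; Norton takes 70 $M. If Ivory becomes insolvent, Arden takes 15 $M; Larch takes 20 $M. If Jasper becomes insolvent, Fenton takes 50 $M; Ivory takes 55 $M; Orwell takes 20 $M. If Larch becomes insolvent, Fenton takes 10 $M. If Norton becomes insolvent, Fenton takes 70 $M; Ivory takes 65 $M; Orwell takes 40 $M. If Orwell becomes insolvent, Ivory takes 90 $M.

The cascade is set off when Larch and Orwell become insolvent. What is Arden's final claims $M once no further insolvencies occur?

15

Round 1 — Larch, Orwell become insolvent (initial).
  Fenton: +10 → 10 < 100
  Ivory: +90 → 90 ≥ 80
Round 2 — Ivory becomes insolvent.
  Arden: +15 → 15 < 90
No further insolvencies.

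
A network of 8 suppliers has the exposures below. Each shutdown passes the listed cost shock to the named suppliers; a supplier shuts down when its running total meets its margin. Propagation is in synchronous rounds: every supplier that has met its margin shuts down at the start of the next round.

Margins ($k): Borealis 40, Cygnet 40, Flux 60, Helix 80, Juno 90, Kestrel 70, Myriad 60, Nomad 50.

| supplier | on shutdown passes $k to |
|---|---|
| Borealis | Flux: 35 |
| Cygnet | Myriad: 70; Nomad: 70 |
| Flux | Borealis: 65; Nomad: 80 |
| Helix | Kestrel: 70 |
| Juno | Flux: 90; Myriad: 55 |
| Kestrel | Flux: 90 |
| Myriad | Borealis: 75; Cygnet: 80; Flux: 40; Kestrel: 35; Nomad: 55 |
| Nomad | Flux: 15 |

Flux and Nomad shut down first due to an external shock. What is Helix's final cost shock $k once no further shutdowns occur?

Round 1 — Flux, Nomad shut down (initial).
  Borealis: +65 → 65 ≥ 40
Round 2 — Borealis shuts down.
No further shutdowns.

0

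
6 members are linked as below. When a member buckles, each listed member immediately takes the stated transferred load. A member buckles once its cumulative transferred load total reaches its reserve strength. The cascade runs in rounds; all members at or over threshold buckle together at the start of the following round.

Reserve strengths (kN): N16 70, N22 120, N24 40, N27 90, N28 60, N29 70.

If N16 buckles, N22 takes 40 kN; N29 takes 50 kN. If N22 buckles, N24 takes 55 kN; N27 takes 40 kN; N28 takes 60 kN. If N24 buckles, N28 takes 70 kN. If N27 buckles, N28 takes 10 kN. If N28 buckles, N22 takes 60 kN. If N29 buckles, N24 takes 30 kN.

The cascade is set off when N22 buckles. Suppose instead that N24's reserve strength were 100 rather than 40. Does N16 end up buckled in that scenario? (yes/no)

With N24's reserve strength at 100:
Round 1 — N22 buckles (initial).
  N24: +55 → 55 < 100
  N27: +40 → 40 < 90
  N28: +60 → 60 ≥ 60
Round 2 — N28 buckles.
No further bucklings.

no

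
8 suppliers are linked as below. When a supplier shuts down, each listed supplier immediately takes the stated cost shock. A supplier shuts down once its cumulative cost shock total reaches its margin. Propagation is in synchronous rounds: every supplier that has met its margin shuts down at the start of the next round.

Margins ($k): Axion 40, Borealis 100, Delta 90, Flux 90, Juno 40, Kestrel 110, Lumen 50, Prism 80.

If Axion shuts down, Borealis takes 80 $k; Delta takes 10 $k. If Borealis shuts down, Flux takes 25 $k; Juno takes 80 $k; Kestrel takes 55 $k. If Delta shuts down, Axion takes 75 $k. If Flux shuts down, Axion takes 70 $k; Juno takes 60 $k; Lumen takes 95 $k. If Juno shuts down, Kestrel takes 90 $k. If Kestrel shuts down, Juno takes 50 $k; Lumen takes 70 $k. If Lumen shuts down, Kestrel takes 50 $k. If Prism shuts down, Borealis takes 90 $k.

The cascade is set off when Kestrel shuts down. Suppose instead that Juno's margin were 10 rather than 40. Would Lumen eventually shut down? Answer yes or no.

yes

With Juno's margin at 10:
Round 1 — Kestrel shuts down (initial).
  Juno: +50 → 50 ≥ 10
  Lumen: +70 → 70 ≥ 50
Round 2 — Juno, Lumen shut down.
No further shutdowns.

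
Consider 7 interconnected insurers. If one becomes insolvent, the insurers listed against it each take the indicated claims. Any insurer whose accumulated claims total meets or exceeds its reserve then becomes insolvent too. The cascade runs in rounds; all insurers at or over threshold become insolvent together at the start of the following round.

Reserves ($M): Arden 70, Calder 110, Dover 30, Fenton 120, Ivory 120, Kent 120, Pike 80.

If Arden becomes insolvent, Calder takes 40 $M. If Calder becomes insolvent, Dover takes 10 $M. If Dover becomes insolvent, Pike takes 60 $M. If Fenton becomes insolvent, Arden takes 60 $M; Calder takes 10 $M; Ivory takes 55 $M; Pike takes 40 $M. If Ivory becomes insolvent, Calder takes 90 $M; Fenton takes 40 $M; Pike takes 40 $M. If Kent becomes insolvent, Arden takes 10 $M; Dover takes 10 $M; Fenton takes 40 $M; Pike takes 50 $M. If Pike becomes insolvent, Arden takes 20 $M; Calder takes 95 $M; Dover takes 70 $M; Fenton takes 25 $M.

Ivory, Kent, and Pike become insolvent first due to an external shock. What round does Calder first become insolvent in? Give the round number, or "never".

Round 1 — Ivory, Kent, Pike become insolvent (initial).
  Arden: +10+20 → 30 < 70
  Calder: +90+95 → 185 ≥ 110
  Dover: +10+70 → 80 ≥ 30
  Fenton: +40+40+25 → 105 < 120
Round 2 — Calder, Dover become insolvent.
No further insolvencies.

2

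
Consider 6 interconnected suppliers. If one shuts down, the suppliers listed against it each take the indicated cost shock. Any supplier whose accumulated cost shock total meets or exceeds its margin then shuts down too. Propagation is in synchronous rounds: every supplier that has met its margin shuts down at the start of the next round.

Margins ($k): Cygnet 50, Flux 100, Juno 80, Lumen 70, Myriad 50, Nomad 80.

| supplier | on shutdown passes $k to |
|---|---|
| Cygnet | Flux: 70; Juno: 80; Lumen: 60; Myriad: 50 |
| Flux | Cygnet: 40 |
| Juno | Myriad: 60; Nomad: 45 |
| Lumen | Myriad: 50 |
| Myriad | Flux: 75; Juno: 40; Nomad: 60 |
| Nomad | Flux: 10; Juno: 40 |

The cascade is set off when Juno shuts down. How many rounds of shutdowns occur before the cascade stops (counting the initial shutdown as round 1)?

Round 1 — Juno shuts down (initial).
  Myriad: +60 → 60 ≥ 50
  Nomad: +45 → 45 < 80
Round 2 — Myriad shuts down.
  Flux: +75 → 75 < 100
  Nomad: +60 → 105 ≥ 80
Round 3 — Nomad shuts down.
  Flux: +10 → 85 < 100
No further shutdowns.

3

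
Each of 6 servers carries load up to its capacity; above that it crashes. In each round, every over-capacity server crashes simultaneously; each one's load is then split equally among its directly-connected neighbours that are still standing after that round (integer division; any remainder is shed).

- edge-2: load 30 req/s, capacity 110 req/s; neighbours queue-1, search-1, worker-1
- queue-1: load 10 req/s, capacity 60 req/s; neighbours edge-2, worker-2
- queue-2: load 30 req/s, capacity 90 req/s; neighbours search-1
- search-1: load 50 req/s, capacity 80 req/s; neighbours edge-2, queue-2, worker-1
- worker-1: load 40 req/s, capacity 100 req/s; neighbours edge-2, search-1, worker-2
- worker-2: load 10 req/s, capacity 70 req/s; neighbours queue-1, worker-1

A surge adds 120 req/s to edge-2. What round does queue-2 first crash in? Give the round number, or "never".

never

Round 1 — edge-2 at 150 > 110. edge-2 crashes.
  edge-2 sheds 150 req/s to queue-1, search-1, worker-1: 50 each.
    queue-1: 10+50 = 60 ≤ 60
    search-1: 50+50 = 100 > 80
    worker-1: 40+50 = 90 ≤ 100
Round 2 — search-1 crashes.
  search-1 sheds 100 req/s to queue-2, worker-1: 50 each.
    queue-2: 30+50 = 80 ≤ 90
    worker-1: 90+50 = 140 > 100
Round 3 — worker-1 crashes.
  worker-1 sheds 140 req/s to worker-2: 140 each.
    worker-2: 10+140 = 150 > 70
Round 4 — worker-2 crashes.
  worker-2 sheds 150 req/s to queue-1: 150 each.
    queue-1: 60+150 = 210 > 60
Round 5 — queue-1 crashes.
  queue-1 sheds 210 req/s: no online neighbours, lost.
No further crashes.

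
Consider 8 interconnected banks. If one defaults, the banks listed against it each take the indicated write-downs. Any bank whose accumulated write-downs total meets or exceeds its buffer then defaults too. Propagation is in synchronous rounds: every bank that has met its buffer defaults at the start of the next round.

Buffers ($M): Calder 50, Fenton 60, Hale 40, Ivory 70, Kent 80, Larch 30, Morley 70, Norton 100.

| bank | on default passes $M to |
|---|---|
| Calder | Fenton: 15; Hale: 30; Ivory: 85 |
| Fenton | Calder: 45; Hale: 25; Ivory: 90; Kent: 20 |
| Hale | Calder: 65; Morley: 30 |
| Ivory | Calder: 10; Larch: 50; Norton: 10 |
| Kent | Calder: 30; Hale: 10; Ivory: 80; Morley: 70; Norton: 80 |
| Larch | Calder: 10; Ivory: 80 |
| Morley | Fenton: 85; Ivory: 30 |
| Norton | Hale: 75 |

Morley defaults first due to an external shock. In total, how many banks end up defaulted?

6

Round 1 — Morley defaults (initial).
  Fenton: +85 → 85 ≥ 60
  Ivory: +30 → 30 < 70
Round 2 — Fenton defaults.
  Calder: +45 → 45 < 50
  Hale: +25 → 25 < 40
  Ivory: +90 → 120 ≥ 70
  Kent: +20 → 20 < 80
Round 3 — Ivory defaults.
  Calder: +10 → 55 ≥ 50
  Larch: +50 → 50 ≥ 30
  Norton: +10 → 10 < 100
Round 4 — Calder, Larch default.
  Hale: +30 → 55 ≥ 40
Round 5 — Hale defaults.
No further defaults.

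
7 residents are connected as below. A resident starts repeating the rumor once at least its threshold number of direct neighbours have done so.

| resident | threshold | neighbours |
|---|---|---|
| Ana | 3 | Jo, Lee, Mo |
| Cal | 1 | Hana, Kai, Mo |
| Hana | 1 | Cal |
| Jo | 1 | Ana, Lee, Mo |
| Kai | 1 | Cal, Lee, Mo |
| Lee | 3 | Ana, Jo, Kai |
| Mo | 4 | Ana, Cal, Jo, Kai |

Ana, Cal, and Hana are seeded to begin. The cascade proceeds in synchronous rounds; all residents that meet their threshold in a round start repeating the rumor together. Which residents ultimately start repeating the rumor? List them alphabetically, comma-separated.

Ana, Cal, Hana, Jo, Kai, Lee, Mo

Round 1 — Ana, Cal, Hana start repeating the rumor (initial).
Round 2 — checking thresholds:
  Jo: 1 of 3 neighbours ≥ 1, starts repeating the rumor.
  Kai: 1 of 3 neighbours ≥ 1, starts repeating the rumor.
  Lee: 1 of 3 neighbours < 3, not yet.
  Mo: 2 of 4 neighbours < 4, not yet.
Round 3 — checking thresholds:
  Lee: 3 of 3 neighbours ≥ 3, starts repeating the rumor.
  Mo: 4 of 4 neighbours ≥ 4, starts repeating the rumor.
Round 4 — no new spreads; cascade stops.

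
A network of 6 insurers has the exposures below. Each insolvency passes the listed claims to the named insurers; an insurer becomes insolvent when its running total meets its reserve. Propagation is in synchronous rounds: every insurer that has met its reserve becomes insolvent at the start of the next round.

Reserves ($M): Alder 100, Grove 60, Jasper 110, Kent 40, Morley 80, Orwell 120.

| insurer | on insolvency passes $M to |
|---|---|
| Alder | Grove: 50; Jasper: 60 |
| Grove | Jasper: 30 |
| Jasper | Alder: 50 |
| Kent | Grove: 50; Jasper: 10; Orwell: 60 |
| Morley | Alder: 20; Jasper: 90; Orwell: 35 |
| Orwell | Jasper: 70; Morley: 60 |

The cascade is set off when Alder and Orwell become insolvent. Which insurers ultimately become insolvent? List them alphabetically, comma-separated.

Round 1 — Alder, Orwell become insolvent (initial).
  Grove: +50 → 50 < 60
  Jasper: +60+70 → 130 ≥ 110
  Morley: +60 → 60 < 80
Round 2 — Jasper becomes insolvent.
No further insolvencies.

Alder, Jasper, Orwell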